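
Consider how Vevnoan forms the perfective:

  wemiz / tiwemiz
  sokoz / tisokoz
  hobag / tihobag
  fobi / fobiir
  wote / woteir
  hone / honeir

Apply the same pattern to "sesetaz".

tisesetaz

"sesetaz" ends in a consonant. The stems ending in a consonant (wemiz → tiwemiz, sokoz → tisokoz, hobag → tihobag) add the prefix ti-.
The other pattern: stems ending in a vowel add -ir.
So sesetaz → tisesetaz.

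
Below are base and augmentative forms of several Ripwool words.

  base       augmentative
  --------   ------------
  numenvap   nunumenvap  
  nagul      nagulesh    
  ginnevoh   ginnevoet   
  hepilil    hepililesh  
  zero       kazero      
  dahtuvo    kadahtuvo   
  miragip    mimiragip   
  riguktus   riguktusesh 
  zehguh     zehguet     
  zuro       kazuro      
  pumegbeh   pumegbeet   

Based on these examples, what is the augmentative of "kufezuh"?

zero and ginnevoh both have last vowel 'o' yet inflect differently (kazero, ginnevoet), so the last vowel is not what conditions the rule; the final letter is.
"kufezuh" ends in -h. The stems ending in -h (pumegbeh → pumegbeet, ginnevoh → ginnevoet, zehguh → zehguet) drop the final letter and add -et.
So kufezuh → kufezuet.

kufezuet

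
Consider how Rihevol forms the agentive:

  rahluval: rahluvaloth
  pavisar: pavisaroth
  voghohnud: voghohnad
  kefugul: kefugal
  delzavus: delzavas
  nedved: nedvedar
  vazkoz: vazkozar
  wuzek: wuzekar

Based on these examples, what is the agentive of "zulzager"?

rahluval and kefugul both end in -l yet inflect differently (rahluvaloth, kefugal), so the final letter is not what conditions the rule; the last vowel is.
"zulzager" has last vowel 'e'. The stems whose last vowel is 'e' (nedved → nedvedar, wuzek → wuzekar) add -ar.
The other patterns: stems whose last vowel is 'a' add -oth; stems whose last vowel is 'u' change the last vowel to 'a'.
So zulzager → zulzagerar.

zulzagerar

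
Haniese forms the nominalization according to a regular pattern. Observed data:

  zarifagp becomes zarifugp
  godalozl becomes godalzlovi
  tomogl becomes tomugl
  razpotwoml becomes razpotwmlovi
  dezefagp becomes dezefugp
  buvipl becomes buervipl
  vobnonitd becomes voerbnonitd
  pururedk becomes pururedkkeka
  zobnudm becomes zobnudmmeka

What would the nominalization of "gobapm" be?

razpotwoml and tomogl both end in -l yet inflect differently (razpotwmlovi, tomugl), so the final letter is not what conditions the rule; the second-to-last letter is.
"gobapm" has second-to-last letter 'p'. The one such stem in the data (buvipl → buervipl) inserts -er- after the first vowel (as does vobnonitd), so the same rule applies.
The other patterns: stems whose second-to-last letter is 'm' or 'z' delete the last vowel and add -ovi; stems whose second-to-last letter is 'd' double the final consonant and add -eka; stems whose second-to-last letter is 'g' change the last vowel to 'u'.
So gobapm → goerbapm.

goerbapm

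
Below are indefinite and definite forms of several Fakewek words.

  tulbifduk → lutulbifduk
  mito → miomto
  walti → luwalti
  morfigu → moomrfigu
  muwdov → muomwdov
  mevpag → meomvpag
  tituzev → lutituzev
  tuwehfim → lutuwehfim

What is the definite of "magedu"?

muwdov and tituzev both end in -v yet inflect differently (muomwdov, lutituzev), so the final letter is not what conditions the rule; the first letter is.
"magedu" begins with m-. The stems beginning with m- (muwdov → muomwdov, mevpag → meomvpag, morfigu → moomrfigu) insert -om- after the first vowel.
The other pattern: stems beginning with t- or w- add the prefix lu-.
So magedu → maomgedu.

maomgedu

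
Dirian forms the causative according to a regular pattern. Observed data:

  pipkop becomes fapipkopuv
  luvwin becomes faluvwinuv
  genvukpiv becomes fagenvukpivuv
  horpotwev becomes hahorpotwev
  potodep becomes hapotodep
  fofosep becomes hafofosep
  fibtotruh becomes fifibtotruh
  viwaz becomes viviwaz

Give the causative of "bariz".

genvukpiv and horpotwev both end in -v yet inflect differently (fagenvukpivuv, hahorpotwev), so the final letter is not what conditions the rule; the last vowel is.
"bariz" has last vowel 'i'. The stems whose last vowel is 'i' (luvwin → faluvwinuv, genvukpiv → fagenvukpivuv) add fa- … -uv around the stem.
The other patterns: stems whose last vowel is 'e' add the prefix ha-; stems whose last vowel is 'a' or 'u' repeat the first consonant+vowel as a prefix.
So bariz → fabarizuv.

fabarizuv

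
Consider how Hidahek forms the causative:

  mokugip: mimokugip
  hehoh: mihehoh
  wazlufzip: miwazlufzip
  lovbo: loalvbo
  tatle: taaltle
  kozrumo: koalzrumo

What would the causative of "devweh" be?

midevweh

"devweh" ends in a consonant. The stems ending in a consonant (mokugip → mimokugip, hehoh → mihehoh, wazlufzip → miwazlufzip) add the prefix mi-.
The other pattern: stems ending in a vowel insert -al- after the first vowel.
So devweh → midevweh.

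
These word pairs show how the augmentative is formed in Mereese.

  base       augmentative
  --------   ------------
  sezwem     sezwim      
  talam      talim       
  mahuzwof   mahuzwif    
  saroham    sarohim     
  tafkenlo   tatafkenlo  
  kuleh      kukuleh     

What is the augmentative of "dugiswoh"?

sezwem and kuleh both have last vowel 'e' yet inflect differently (sezwim, kukuleh), so the last vowel is not what conditions the rule; the final letter is.
"dugiswoh" ends in -h. The one such stem in the data (kuleh → kukuleh) repeats the first consonant+vowel as a prefix (as does tafkenlo), so the same rule applies.
The other pattern: stems ending in -f or -m change the last vowel to 'i'.
So dugiswoh → dudugiswoh.

dudugiswoh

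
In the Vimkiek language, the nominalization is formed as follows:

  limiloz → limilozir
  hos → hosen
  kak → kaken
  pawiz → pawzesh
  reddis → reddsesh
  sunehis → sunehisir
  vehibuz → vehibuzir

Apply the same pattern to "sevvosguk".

hos and reddis both end in -s yet inflect differently (hosen, reddsesh), so the final letter is not what conditions the rule; the number of vowels is.
"sevvosguk" has 3 vowels. The stems with 3 vowels (sunehis → sunehisir, limiloz → limilozir, vehibuz → vehibuzir) add -ir.
So sevvosguk → sevvosgukir.

sevvosgukir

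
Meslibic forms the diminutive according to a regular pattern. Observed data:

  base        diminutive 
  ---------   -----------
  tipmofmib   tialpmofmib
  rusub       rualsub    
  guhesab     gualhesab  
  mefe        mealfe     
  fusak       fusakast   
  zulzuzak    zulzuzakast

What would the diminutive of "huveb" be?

hualveb

guhesab and fusak both have last vowel 'a' yet inflect differently (gualhesab, fusakast), so the last vowel is not what conditions the rule; the final letter is.
"huveb" ends in -b. The stems ending in -b (tipmofmib → tialpmofmib, rusub → rualsub, guhesab → gualhesab) insert -al- after the first vowel.
So huveb → hualveb.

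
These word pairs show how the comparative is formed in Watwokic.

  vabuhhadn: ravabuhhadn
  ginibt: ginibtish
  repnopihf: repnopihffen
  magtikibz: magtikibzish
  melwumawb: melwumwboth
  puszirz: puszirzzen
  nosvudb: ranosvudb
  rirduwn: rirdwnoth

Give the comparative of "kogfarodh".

rakogfarodh

melwumawb and nosvudb both end in -b yet inflect differently (melwumwboth, ranosvudb), so the final letter is not what conditions the rule; the second-to-last letter is.
"kogfarodh" has second-to-last letter 'd'. The stems whose second-to-last letter is 'd' (nosvudb → ranosvudb, vabuhhadn → ravabuhhadn) add the prefix ra-.
The other patterns: stems whose second-to-last letter is 'b' add -ish; stems whose second-to-last letter is 'w' delete the last vowel and add -oth; stems whose second-to-last letter is 'h' or 'r' double the final consonant and add -en.
So kogfarodh → rakogfarodh.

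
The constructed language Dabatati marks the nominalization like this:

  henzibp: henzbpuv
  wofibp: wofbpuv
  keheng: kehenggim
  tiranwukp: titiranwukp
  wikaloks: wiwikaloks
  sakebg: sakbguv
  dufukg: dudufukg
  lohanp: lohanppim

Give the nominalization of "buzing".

"buzing" has second-to-last letter 'n'. The stems whose second-to-last letter is 'n' (keheng → kehenggim, lohanp → lohanppim) double the final consonant and add -im.
So buzing → buzinggim.

buzinggim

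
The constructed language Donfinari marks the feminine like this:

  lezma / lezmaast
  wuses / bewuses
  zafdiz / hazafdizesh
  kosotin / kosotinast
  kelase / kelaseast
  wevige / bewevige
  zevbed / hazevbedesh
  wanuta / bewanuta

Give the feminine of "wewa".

bewewa

wanuta and lezma both end in -a yet inflect differently (bewanuta, lezmaast), so the final letter is not what conditions the rule; the first letter is.
"wewa" begins with w-. The stems beginning with w- (wevige → bewevige, wanuta → bewanuta, wuses → bewuses) add the prefix be-.
The other patterns: stems beginning with z- add ha- … -esh around the stem; stems beginning with k- or l- add -ast.
So wewa → bewewa.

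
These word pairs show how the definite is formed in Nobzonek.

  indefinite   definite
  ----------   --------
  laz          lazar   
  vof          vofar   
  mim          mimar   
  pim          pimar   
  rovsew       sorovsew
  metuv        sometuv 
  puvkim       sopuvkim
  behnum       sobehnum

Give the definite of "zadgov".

"zadgov" has 2 vowels. The stems with 2 vowels (rovsew → sorovsew, metuv → sometuv, puvkim → sopuvkim) add the prefix so-.
So zadgov → sozadgov.

sozadgov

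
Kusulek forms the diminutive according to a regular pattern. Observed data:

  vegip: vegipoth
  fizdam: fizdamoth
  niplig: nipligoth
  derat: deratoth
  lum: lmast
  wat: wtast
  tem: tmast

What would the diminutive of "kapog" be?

kapogoth

fizdam and lum both end in -m yet inflect differently (fizdamoth, lmast), so the final letter is not what conditions the rule; the number of vowels is.
"kapog" has 2 vowels. The stems with 2 vowels (vegip → vegipoth, fizdam → fizdamoth, niplig → nipligoth) add -oth.
The other pattern: stems with 1 vowel delete the last vowel and add -ast.
So kapog → kapogoth.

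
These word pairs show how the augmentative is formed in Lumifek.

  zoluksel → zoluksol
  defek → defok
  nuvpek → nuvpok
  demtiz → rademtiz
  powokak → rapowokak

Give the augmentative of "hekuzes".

hekuzos

"hekuzes" has last vowel 'e'. The stems whose last vowel is 'e' (zoluksel → zoluksol, defek → defok, nuvpek → nuvpok) change the last vowel to 'o'.
So hekuzes → hekuzos.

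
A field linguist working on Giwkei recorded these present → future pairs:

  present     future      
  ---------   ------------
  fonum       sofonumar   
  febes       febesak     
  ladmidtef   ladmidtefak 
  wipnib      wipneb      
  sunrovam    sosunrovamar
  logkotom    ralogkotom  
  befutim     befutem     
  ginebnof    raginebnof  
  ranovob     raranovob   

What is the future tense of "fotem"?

"fotem" has last vowel 'e'. The stems whose last vowel is 'e' (febes → febesak, ladmidtef → ladmidtefak) add -ak.
The other patterns: stems whose last vowel is 'i' change the last vowel to 'e'; stems whose last vowel is 'o' add the prefix ra-; stems whose last vowel is 'a' or 'u' add so- … -ar around the stem.
So fotem → fotemak.

fotemak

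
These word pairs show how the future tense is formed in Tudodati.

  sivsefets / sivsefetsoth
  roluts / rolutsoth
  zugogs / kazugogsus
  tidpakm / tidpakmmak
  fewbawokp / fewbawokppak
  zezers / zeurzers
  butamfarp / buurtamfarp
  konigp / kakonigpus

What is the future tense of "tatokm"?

tatokmmak

zezers and roluts both end in -s yet inflect differently (zeurzers, rolutsoth), so the final letter is not what conditions the rule; the second-to-last letter is.
"tatokm" has second-to-last letter 'k'. The stems whose second-to-last letter is 'k' (tidpakm → tidpakmmak, fewbawokp → fewbawokppak) double the final consonant and add -ak.
So tatokm → tatokmmak.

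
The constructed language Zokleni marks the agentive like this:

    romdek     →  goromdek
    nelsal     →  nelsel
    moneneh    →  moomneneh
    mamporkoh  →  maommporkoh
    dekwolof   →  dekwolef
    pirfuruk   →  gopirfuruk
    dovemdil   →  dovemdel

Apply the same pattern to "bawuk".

moneneh and romdek both have last vowel 'e' yet inflect differently (moomneneh, goromdek), so the last vowel is not what conditions the rule; the final letter is.
"bawuk" ends in -k. The stems ending in -k (pirfuruk → gopirfuruk, romdek → goromdek) add the prefix go-.
The other patterns: stems ending in -h insert -om- after the first vowel; stems ending in -f or -l change the last vowel to 'e'.
So bawuk → gobawuk.

gobawuk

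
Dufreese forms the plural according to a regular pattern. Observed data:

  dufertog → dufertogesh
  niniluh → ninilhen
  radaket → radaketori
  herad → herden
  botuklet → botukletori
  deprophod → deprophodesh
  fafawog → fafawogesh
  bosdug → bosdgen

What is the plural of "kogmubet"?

dufertog and bosdug both end in -g yet inflect differently (dufertogesh, bosdgen), so the final letter is not what conditions the rule; the last vowel is.
"kogmubet" has last vowel 'e'. The stems whose last vowel is 'e' (radaket → radaketori, botuklet → botukletori) add -ori.
The other patterns: stems whose last vowel is 'o' add -esh; stems whose last vowel is 'a' or 'u' delete the last vowel and add -en.
So kogmubet → kogmubetori.

kogmubetori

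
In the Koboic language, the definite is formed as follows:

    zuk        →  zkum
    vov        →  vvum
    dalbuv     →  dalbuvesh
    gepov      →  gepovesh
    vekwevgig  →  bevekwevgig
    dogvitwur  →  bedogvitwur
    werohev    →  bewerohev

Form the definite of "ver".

vrum

vov and dalbuv both end in -v yet inflect differently (vvum, dalbuvesh), so the final letter is not what conditions the rule; the number of vowels is.
"ver" has 1 vowel. The stems with 1 vowel (zuk → zkum, vov → vvum) delete the last vowel and add -um.
So ver → vrum.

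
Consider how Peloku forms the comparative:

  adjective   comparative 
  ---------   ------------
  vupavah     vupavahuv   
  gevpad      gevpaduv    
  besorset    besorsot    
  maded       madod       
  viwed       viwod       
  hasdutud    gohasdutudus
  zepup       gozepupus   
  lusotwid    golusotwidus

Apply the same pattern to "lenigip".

golenigipus

"lenigip" has last vowel 'i'. The one such stem in the data (lusotwid → golusotwidus) adds go- … -us around the stem, so the same rule applies.
The other patterns: stems whose last vowel is 'a' add -uv; stems whose last vowel is 'e' change the last vowel to 'o'.
So lenigip → golenigipus.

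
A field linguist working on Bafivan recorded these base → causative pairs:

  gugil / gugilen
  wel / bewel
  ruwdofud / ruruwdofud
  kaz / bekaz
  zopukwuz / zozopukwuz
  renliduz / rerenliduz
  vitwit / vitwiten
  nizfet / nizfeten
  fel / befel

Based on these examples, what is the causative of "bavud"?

wel and gugil both end in -l yet inflect differently (bewel, gugilen), so the final letter is not what conditions the rule; the number of vowels is.
"bavud" has 2 vowels. The stems with 2 vowels (nizfet → nizfeten, gugil → gugilen, vitwit → vitwiten) add -en.
The other patterns: stems with 1 vowel add the prefix be-; stems with 3 vowels repeat the first consonant+vowel as a prefix.
So bavud → bavuden.

bavuden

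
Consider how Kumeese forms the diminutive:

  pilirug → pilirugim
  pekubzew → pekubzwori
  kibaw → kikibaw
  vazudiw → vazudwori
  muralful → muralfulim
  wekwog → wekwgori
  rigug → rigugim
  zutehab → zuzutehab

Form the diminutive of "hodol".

"hodol" has last vowel 'o'. The one such stem in the data (wekwog → wekwgori) deletes the last vowel and adds -ori (as do pekubzew, vazudiw), so the same rule applies.
The other patterns: stems whose last vowel is 'a' repeat the first consonant+vowel as a prefix; stems whose last vowel is 'u' add -im.
So hodol → hodlori.

hodlori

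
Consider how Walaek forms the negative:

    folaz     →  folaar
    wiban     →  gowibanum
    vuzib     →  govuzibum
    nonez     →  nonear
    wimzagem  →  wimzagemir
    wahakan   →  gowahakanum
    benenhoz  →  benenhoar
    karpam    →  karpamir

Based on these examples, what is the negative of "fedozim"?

fedozimir

folaz and karpam both have last vowel 'a' yet inflect differently (folaar, karpamir), so the last vowel is not what conditions the rule; the final letter is.
"fedozim" ends in -m. The stems ending in -m (karpam → karpamir, wimzagem → wimzagemir) add -ir.
The other patterns: stems ending in -z drop the final letter and add -ar; stems ending in -b or -n add go- … -um around the stem.
So fedozim → fedozimir.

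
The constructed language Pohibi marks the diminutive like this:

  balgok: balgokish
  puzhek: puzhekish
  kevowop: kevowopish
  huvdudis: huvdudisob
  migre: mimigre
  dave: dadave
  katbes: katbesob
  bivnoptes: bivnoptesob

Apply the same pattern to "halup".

dave and bivnoptes both have last vowel 'e' yet inflect differently (dadave, bivnoptesob), so the last vowel is not what conditions the rule; the final letter is.
"halup" ends in -p. The one such stem in the data (kevowop → kevowopish) adds -ish, so the same rule applies.
The other patterns: stems ending in -e repeat the first consonant+vowel as a prefix; stems ending in -s add -ob.
So halup → halupish.

halupish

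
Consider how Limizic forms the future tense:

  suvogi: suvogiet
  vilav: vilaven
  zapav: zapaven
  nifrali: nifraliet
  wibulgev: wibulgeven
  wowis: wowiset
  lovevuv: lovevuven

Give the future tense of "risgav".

risgaven

wibulgev and wowis both begin with w- yet inflect differently (wibulgeven, wowiset), so the first letter is not what conditions the rule; the final letter is.
"risgav" ends in -v. The stems ending in -v (lovevuv → lovevuven, wibulgev → wibulgeven, zapav → zapaven) add -en.
So risgav → risgaven.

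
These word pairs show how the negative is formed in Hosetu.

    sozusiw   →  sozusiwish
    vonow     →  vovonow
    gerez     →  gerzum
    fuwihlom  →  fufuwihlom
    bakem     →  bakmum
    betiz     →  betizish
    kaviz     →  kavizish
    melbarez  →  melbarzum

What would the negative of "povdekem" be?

kaviz and melbarez both end in -z yet inflect differently (kavizish, melbarzum), so the final letter is not what conditions the rule; the last vowel is.
"povdekem" has last vowel 'e'. The stems whose last vowel is 'e' (melbarez → melbarzum, gerez → gerzum, bakem → bakmum) delete the last vowel and add -um.
So povdekem → povdekmum.

povdekmum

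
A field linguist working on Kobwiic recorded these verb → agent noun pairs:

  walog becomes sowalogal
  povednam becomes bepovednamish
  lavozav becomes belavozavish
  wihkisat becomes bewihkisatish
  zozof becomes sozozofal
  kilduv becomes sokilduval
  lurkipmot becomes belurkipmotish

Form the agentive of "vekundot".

bevekundotish

lavozav and kilduv both end in -v yet inflect differently (belavozavish, sokilduval), so the final letter is not what conditions the rule; the number of vowels is.
"vekundot" has 3 vowels. The stems with 3 vowels (lurkipmot → belurkipmotish, povednam → bepovednamish, lavozav → belavozavish) add be- … -ish around the stem.
So vekundot → bevekundotish.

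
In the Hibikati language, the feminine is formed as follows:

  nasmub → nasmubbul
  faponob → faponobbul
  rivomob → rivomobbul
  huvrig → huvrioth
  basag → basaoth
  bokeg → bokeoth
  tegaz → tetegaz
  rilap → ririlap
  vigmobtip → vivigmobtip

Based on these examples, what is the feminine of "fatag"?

basag and tegaz both have last vowel 'a' yet inflect differently (basaoth, tetegaz), so the last vowel is not what conditions the rule; the final letter is.
"fatag" ends in -g. The stems ending in -g (huvrig → huvrioth, basag → basaoth, bokeg → bokeoth) drop the final letter and add -oth.
So fatag → fataoth.

fataoth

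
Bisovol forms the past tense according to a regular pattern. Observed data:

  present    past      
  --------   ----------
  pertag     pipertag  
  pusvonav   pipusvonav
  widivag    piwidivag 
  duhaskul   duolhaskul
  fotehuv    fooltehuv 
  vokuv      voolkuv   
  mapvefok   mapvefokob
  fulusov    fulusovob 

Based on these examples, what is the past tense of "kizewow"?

kizewowob

"kizewow" has last vowel 'o'. The stems whose last vowel is 'o' (mapvefok → mapvefokob, fulusov → fulusovob) add -ob.
The other patterns: stems whose last vowel is 'a' add the prefix pi-; stems whose last vowel is 'u' insert -ol- after the first vowel.
So kizewow → kizewowob.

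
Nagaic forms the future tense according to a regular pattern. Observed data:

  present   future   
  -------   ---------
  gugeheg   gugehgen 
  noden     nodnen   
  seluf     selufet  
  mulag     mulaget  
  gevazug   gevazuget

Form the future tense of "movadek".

"movadek" has last vowel 'e'. The stems whose last vowel is 'e' (gugeheg → gugehgen, noden → nodnen) delete the last vowel and add -en.
The other pattern: stems whose last vowel is 'a' or 'u' add -et.
So movadek → movadken.

movadken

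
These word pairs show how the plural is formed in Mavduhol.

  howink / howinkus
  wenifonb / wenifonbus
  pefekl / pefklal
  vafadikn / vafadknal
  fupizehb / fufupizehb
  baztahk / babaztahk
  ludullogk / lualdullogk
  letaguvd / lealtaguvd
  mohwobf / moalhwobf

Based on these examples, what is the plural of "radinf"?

"radinf" has second-to-last letter 'n'. The stems whose second-to-last letter is 'n' (howink → howinkus, wenifonb → wenifonbus) add -us.
So radinf → radinfus.

radinfus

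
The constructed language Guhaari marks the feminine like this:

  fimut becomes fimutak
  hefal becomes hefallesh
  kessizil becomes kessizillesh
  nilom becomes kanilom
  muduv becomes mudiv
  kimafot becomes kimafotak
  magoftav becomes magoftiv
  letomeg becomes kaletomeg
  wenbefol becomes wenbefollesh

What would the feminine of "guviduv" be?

magoftav and hefal both have last vowel 'a' yet inflect differently (magoftiv, hefallesh), so the last vowel is not what conditions the rule; the final letter is.
"guviduv" ends in -v. The stems ending in -v (muduv → mudiv, magoftav → magoftiv) change the last vowel to 'i'.
The other patterns: stems ending in -l double the final consonant and add -esh; stems ending in -t add -ak; stems ending in -g or -m add the prefix ka-.
So guviduv → guvidiv.

guvidiv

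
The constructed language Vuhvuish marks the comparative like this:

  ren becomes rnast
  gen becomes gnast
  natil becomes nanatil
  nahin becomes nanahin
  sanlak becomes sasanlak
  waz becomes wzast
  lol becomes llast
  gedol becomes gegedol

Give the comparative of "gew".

nahin and ren both end in -n yet inflect differently (nanahin, rnast), so the final letter is not what conditions the rule; the number of vowels is.
"gew" has 1 vowel. The stems with 1 vowel (ren → rnast, lol → llast, waz → wzast) delete the last vowel and add -ast.
So gew → gwast.

gwast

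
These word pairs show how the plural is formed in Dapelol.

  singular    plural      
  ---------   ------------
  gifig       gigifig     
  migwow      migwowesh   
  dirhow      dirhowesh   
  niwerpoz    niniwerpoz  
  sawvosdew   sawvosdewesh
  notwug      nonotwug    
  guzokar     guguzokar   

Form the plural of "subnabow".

"subnabow" ends in -w. The stems ending in -w (sawvosdew → sawvosdewesh, migwow → migwowesh, dirhow → dirhowesh) add -esh.
The other pattern: stems ending in -g, -r or -z repeat the first consonant+vowel as a prefix.
So subnabow → subnabowesh.

subnabowesh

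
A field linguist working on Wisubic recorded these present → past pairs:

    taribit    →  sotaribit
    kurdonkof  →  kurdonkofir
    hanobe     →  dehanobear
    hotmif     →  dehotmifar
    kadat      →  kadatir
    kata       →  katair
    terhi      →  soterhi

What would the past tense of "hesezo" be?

"hesezo" begins with h-. The stems beginning with h- (hotmif → dehotmifar, hanobe → dehanobear) add de- … -ar around the stem.
So hesezo → dehesezoar.

dehesezoar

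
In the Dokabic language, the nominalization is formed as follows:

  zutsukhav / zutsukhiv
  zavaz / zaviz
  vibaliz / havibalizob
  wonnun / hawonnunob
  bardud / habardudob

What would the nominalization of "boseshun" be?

"boseshun" has last vowel 'u'. The stems whose last vowel is 'u' (wonnun → hawonnunob, bardud → habardudob) add ha- … -ob around the stem.
So boseshun → haboseshunob.

haboseshunob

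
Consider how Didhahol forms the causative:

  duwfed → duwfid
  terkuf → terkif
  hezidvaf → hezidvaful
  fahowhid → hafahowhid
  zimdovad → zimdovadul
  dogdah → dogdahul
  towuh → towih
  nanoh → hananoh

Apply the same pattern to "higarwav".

higarwavul

duwfed and zimdovad both end in -d yet inflect differently (duwfid, zimdovadul), so the final letter is not what conditions the rule; the last vowel is.
"higarwav" has last vowel 'a'. The stems whose last vowel is 'a' (zimdovad → zimdovadul, hezidvaf → hezidvaful, dogdah → dogdahul) add -ul.
The other patterns: stems whose last vowel is 'e' or 'u' change the last vowel to 'i'; stems whose last vowel is 'i' or 'o' add the prefix ha-.
So higarwav → higarwavul.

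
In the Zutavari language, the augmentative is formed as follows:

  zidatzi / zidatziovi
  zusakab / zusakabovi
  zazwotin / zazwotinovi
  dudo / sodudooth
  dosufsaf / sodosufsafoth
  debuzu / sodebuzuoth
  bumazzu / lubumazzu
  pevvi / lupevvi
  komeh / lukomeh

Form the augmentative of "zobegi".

"zobegi" begins with z-. The stems beginning with z- (zidatzi → zidatziovi, zusakab → zusakabovi, zazwotin → zazwotinovi) add -ovi.
The other patterns: stems beginning with d- add so- … -oth around the stem; stems beginning with b-, k- or p- add the prefix lu-.
So zobegi → zobegiovi.

zobegiovi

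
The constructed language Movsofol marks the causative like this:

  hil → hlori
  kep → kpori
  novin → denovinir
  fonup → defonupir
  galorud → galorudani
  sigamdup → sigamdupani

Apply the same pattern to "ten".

kep and fonup both end in -p yet inflect differently (kpori, defonupir), so the final letter is not what conditions the rule; the number of vowels is.
"ten" has 1 vowel. The stems with 1 vowel (hil → hlori, kep → kpori) delete the last vowel and add -ori.
The other patterns: stems with 2 vowels add de- … -ir around the stem; stems with 3 vowels add -ani.
So ten → tnori.

tnori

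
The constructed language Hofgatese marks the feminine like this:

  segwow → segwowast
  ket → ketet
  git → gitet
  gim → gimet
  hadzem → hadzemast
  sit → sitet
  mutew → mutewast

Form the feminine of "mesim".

"mesim" has 2 vowels. The stems with 2 vowels (mutew → mutewast, segwow → segwowast, hadzem → hadzemast) add -ast.
The other pattern: stems with 1 vowel add -et.
So mesim → mesimast.

mesimast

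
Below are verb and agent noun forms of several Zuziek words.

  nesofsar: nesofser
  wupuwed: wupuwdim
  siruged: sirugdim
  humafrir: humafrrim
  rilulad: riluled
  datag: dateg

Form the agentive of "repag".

rilulad and siruged both end in -d yet inflect differently (riluled, sirugdim), so the final letter is not what conditions the rule; the last vowel is.
"repag" has last vowel 'a'. The stems whose last vowel is 'a' (nesofsar → nesofser, datag → dateg, rilulad → riluled) change the last vowel to 'e'.
So repag → repeg.

repeg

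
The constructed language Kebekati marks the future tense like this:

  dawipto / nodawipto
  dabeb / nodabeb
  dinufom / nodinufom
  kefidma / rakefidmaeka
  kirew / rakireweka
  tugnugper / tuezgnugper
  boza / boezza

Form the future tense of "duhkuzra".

noduhkuzra

kefidma and boza both end in -a yet inflect differently (rakefidmaeka, boezza), so the final letter is not what conditions the rule; the first letter is.
"duhkuzra" begins with d-. The stems beginning with d- (dawipto → nodawipto, dabeb → nodabeb, dinufom → nodinufom) add the prefix no-.
So duhkuzra → noduhkuzra.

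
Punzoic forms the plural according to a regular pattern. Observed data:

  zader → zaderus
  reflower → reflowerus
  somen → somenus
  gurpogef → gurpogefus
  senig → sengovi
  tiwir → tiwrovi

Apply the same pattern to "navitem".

"navitem" has last vowel 'e'. The stems whose last vowel is 'e' (zader → zaderus, reflower → reflowerus, somen → somenus) add -us.
The other pattern: stems whose last vowel is 'i' delete the last vowel and add -ovi.
So navitem → navitemus.

navitemus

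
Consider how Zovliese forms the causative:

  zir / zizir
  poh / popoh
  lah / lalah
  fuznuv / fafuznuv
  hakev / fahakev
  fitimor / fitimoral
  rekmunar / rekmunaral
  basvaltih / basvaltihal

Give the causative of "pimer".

zir and fitimor both end in -r yet inflect differently (zizir, fitimoral), so the final letter is not what conditions the rule; the number of vowels is.
"pimer" has 2 vowels. The stems with 2 vowels (fuznuv → fafuznuv, hakev → fahakev) add the prefix fa-.
The other patterns: stems with 1 vowel repeat the first consonant+vowel as a prefix; stems with 3 vowels add -al.
So pimer → fapimer.

fapimer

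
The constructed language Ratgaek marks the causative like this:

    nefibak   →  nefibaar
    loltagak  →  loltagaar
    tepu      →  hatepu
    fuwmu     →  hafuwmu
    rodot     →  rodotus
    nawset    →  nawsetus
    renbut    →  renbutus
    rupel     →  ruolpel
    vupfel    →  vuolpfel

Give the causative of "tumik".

tumiar

tepu and renbut both have last vowel 'u' yet inflect differently (hatepu, renbutus), so the last vowel is not what conditions the rule; the final letter is.
"tumik" ends in -k. The stems ending in -k (nefibak → nefibaar, loltagak → loltagaar) drop the final letter and add -ar.
So tumik → tumiar.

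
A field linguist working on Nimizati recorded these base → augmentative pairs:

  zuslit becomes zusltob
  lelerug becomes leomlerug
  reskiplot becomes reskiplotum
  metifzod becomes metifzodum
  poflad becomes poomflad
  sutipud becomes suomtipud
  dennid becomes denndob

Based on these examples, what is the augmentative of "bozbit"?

bozbtob

zuslit and reskiplot both end in -t yet inflect differently (zusltob, reskiplotum), so the final letter is not what conditions the rule; the last vowel is.
"bozbit" has last vowel 'i'. The stems whose last vowel is 'i' (zuslit → zusltob, dennid → denndob) delete the last vowel and add -ob.
So bozbit → bozbtob.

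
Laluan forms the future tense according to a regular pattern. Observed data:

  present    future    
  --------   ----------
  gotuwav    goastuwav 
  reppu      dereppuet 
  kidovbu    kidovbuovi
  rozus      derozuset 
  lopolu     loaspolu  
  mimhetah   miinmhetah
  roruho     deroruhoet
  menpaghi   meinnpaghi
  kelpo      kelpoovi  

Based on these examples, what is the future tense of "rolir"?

roruho and kelpo both end in -o yet inflect differently (deroruhoet, kelpoovi), so the final letter is not what conditions the rule; the first letter is.
"rolir" begins with r-. The stems beginning with r- (rozus → derozuset, roruho → deroruhoet, reppu → dereppuet) add de- … -et around the stem.
The other patterns: stems beginning with m- insert -in- after the first vowel; stems beginning with k- add -ovi; stems beginning with g- or l- insert -as- after the first vowel.
So rolir → deroliret.

deroliret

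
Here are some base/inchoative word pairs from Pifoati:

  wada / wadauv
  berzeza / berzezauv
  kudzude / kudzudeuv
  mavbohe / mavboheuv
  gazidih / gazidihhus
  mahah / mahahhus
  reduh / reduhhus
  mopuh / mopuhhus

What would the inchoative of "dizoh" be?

"dizoh" ends in a consonant. The stems ending in a consonant (gazidih → gazidihhus, mahah → mahahhus, reduh → reduhhus) double the final consonant and add -us.
The other pattern: stems ending in a vowel add -uv.
So dizoh → dizohhus.

dizohhus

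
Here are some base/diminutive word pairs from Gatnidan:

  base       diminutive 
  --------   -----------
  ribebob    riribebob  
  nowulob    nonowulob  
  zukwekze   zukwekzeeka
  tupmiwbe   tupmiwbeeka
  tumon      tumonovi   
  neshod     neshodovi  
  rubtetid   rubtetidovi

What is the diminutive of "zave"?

ribebob and tumon both have last vowel 'o' yet inflect differently (riribebob, tumonovi), so the last vowel is not what conditions the rule; the final letter is.
"zave" ends in -e. The stems ending in -e (zukwekze → zukwekzeeka, tupmiwbe → tupmiwbeeka) add -eka.
So zave → zaveeka.

zaveeka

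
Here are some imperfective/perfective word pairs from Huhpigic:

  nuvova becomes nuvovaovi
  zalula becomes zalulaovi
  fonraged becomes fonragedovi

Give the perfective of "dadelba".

dadelbaovi

Every pair shown (nuvova → nuvovaovi, zalula → zalulaovi, fonraged → fonragedovi) follows the same rule: add -ovi.
So dadelba → dadelbaovi.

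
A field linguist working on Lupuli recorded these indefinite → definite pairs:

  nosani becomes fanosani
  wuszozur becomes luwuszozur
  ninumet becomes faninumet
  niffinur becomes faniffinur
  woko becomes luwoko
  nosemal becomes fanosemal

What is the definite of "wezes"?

luwezes

niffinur and wuszozur both end in -r yet inflect differently (faniffinur, luwuszozur), so the final letter is not what conditions the rule; the first letter is.
"wezes" begins with w-. The stems beginning with w- (woko → luwoko, wuszozur → luwuszozur) add the prefix lu-.
So wezes → luwezes.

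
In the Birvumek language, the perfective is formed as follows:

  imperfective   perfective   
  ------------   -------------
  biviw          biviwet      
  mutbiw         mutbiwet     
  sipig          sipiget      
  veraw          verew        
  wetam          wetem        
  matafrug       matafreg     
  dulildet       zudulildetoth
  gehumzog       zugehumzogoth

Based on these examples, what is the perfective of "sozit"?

biviw and veraw both end in -w yet inflect differently (biviwet, verew), so the final letter is not what conditions the rule; the last vowel is.
"sozit" has last vowel 'i'. The stems whose last vowel is 'i' (biviw → biviwet, mutbiw → mutbiwet, sipig → sipiget) add -et.
So sozit → sozitet.

sozitet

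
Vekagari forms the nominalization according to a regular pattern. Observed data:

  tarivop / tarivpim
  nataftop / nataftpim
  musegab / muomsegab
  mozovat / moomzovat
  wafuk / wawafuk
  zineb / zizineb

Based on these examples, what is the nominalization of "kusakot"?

musegab and zineb both end in -b yet inflect differently (muomsegab, zizineb), so the final letter is not what conditions the rule; the last vowel is.
"kusakot" has last vowel 'o'. The stems whose last vowel is 'o' (tarivop → tarivpim, nataftop → nataftpim) delete the last vowel and add -im.
The other patterns: stems whose last vowel is 'a' insert -om- after the first vowel; stems whose last vowel is 'e' or 'u' repeat the first consonant+vowel as a prefix.
So kusakot → kusaktim.

kusaktim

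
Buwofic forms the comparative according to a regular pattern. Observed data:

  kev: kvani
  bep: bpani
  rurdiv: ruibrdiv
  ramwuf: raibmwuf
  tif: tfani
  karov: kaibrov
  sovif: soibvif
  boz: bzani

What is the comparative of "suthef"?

karov and kev both end in -v yet inflect differently (kaibrov, kvani), so the final letter is not what conditions the rule; the number of vowels is.
"suthef" has 2 vowels. The stems with 2 vowels (sovif → soibvif, karov → kaibrov, rurdiv → ruibrdiv) insert -ib- after the first vowel.
The other pattern: stems with 1 vowel delete the last vowel and add -ani.
So suthef → suibthef.

suibthef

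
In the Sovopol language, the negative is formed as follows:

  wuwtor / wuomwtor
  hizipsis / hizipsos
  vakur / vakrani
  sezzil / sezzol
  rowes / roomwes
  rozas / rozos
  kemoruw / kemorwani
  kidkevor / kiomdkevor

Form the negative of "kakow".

kaomkow

rozas and rowes both end in -s yet inflect differently (rozos, roomwes), so the final letter is not what conditions the rule; the last vowel is.
"kakow" has last vowel 'o'. The stems whose last vowel is 'o' (wuwtor → wuomwtor, kidkevor → kiomdkevor) insert -om- after the first vowel.
The other patterns: stems whose last vowel is 'u' delete the last vowel and add -ani; stems whose last vowel is 'a' or 'i' change the last vowel to 'o'.
So kakow → kaomkow.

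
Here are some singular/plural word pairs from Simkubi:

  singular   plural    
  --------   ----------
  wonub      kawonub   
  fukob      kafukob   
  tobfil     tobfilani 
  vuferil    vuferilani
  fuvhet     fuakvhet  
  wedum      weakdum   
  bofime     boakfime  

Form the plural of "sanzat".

wonub and wedum both have last vowel 'u' yet inflect differently (kawonub, weakdum), so the last vowel is not what conditions the rule; the final letter is.
"sanzat" ends in -t. The one such stem in the data (fuvhet → fuakvhet) inserts -ak- after the first vowel (as do wedum, bofime), so the same rule applies.
The other patterns: stems ending in -b add the prefix ka-; stems ending in -l add -ani.
So sanzat → saaknzat.

saaknzat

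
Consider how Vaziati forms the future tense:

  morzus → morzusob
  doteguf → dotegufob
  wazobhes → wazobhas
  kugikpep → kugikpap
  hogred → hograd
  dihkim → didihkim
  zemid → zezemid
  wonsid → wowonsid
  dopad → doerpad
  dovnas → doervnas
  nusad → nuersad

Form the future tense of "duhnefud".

duhnefudob

"duhnefud" has last vowel 'u'. The stems whose last vowel is 'u' (morzus → morzusob, doteguf → dotegufob) add -ob.
So duhnefud → duhnefudob.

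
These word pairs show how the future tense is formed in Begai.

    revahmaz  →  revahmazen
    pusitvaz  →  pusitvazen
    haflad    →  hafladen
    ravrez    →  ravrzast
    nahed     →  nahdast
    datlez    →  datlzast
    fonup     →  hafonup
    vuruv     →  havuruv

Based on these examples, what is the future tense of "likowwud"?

halikowwud

revahmaz and ravrez both end in -z yet inflect differently (revahmazen, ravrzast), so the final letter is not what conditions the rule; the last vowel is.
"likowwud" has last vowel 'u'. The stems whose last vowel is 'u' (fonup → hafonup, vuruv → havuruv) add the prefix ha-.
The other patterns: stems whose last vowel is 'a' add -en; stems whose last vowel is 'e' delete the last vowel and add -ast.
So likowwud → halikowwud.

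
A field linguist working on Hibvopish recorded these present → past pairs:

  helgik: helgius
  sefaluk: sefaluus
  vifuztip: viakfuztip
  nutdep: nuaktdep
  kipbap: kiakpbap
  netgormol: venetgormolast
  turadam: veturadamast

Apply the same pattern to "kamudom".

helgik and vifuztip both have last vowel 'i' yet inflect differently (helgius, viakfuztip), so the last vowel is not what conditions the rule; the final letter is.
"kamudom" ends in -m. The one such stem in the data (turadam → veturadamast) adds ve- … -ast around the stem, so the same rule applies.
The other patterns: stems ending in -k drop the final letter and add -us; stems ending in -p insert -ak- after the first vowel.
So kamudom → vekamudomast.

vekamudomast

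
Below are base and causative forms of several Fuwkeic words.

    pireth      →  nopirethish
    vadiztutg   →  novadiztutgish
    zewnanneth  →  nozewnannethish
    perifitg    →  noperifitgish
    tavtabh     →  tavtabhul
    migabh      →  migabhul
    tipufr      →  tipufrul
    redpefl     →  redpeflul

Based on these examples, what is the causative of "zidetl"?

pireth and tavtabh both end in -h yet inflect differently (nopirethish, tavtabhul), so the final letter is not what conditions the rule; the second-to-last letter is.
"zidetl" has second-to-last letter 't'. The stems whose second-to-last letter is 't' (pireth → nopirethish, vadiztutg → novadiztutgish, zewnanneth → nozewnannethish) add no- … -ish around the stem.
So zidetl → nozidetlish.

nozidetlish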